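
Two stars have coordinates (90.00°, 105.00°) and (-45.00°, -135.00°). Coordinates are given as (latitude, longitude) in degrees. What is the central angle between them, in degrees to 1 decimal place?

135.0°

Let φ₁ = 1.5708 rad, φ₂ = -0.7854 rad, and Δλ = 2.0944 rad.
cos c = sin φ₁ sin φ₂ + cos φ₁ cos φ₂ cos Δλ = (1.0000)(-0.7071) + (0.0000)(0.7071)(-0.5000) = -0.70711,
so c = arccos(-0.70711) = 2.35619 rad.
So the angular separation is 135.0°.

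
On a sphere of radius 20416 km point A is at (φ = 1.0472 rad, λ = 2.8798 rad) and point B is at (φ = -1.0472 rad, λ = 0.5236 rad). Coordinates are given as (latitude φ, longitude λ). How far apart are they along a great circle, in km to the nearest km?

56278 km

In radians: φ₁ = 1.0472, φ₂ = -1.0472, Δλ = -135.000° = -2.3562 rad.
cos c = sin φ₁ sin φ₂ + cos φ₁ cos φ₂ cos Δλ = (0.8660)(-0.8660) + (0.5000)(0.5000)(-0.7071) = -0.92678,
so c = arccos(-0.92678) = 2.75654 rad.
Distance = R·c = 20416 × 2.7565 ≈ 56278 km.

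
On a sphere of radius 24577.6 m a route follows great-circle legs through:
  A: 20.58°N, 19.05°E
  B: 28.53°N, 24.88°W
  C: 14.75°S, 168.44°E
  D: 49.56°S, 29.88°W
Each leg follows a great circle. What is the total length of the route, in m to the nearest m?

135425 m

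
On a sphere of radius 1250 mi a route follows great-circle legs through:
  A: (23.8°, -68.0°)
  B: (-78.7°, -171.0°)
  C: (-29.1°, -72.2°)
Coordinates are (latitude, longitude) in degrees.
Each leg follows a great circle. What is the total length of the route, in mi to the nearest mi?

Leg A→B: central angle 2.0220 rad, distance 2527.5 mi.
Leg B→C: central angle 1.1032 rad, distance 1379.0 mi.
Total: 2527.5 + 1379.0 ≈ 3907 mi.

3907 mi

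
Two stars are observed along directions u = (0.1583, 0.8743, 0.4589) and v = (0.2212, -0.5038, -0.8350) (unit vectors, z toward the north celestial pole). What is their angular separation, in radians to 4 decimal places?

u·v = -0.7886; |u| = 1.0000, |v| = 1.0000.
cos θ = (u·v)/(|u||v|) = -0.7886, so θ = 2.4794 rad.

2.4794 rad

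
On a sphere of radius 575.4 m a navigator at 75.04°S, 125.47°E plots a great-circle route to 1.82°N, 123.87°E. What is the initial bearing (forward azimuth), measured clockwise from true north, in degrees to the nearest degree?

358°

With φ₁ = -1.3097, φ₂ = 0.0318, Δλ = -0.0279 rad, the forward-azimuth formula gives
θ = atan2( sin Δλ cos φ₂ , cos φ₁ sin φ₂ − sin φ₁ cos φ₂ cos Δλ ) = atan2(-0.0279, 0.9734) = -1.64°.
Adding 360° brings this into [0°, 360°): 358°.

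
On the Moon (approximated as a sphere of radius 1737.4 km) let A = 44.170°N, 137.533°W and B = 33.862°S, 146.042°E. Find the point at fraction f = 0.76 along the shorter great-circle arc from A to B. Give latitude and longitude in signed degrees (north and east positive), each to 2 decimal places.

-15.11°, 164.45°

The central angle between A and B is δ = 1.8219 rad.
With f = 0.76, the slerp weights are sin((1−f)δ)/sin δ = 0.4372 and sin(fδ)/sin δ = 1.0145.
Weighted sum of the unit vectors: (0.4372)·(-0.5291,-0.4843,0.6968) + (1.0145)·(-0.6888,0.4638,-0.5572) = (-0.9301, 0.2589, -0.2607).
Converting back: φ = atan2(z, √(x²+y²)) = -15.11°, λ = atan2(y, x) = 164.45°.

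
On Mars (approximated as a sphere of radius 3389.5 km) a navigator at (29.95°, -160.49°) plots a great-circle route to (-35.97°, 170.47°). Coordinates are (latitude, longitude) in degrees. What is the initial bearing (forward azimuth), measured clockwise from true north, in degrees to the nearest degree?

With φ₁ = 0.5227, φ₂ = -0.6278, Δλ = -0.5068 rad, the forward-azimuth formula gives
θ = atan2( sin Δλ cos φ₂ , cos φ₁ sin φ₂ − sin φ₁ cos φ₂ cos Δλ ) = atan2(-0.3929, -0.8622) = -155.50°.
Adding 360° brings this into [0°, 360°): 204°.

204°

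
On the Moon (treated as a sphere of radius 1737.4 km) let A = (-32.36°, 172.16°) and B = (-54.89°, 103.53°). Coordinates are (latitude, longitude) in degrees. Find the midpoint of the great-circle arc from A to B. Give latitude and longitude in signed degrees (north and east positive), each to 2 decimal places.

-48.85°, 145.23°

The central angle between A and B is δ = 0.9086 rad.
With f = 0.5, the slerp weights are sin((1−f)δ)/sin δ = 0.5564 and sin(fδ)/sin δ = 0.5564.
Weighted sum of the unit vectors: (0.5564)·(-0.8368,0.1152,-0.5352) + (0.5564)·(-0.1346,0.5592,-0.8180) = (-0.5405, 0.3753, -0.7530).
Converting back: φ = atan2(z, √(x²+y²)) = -48.85°, λ = atan2(y, x) = 145.23°.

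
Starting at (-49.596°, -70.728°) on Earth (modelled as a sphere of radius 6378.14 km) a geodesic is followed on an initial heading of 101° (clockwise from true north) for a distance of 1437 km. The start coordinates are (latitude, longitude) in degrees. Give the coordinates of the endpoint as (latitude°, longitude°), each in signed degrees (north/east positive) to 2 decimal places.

-50.34°, -50.63°

Angular distance δ = d/R = 1437/6378.14 = 0.22530 rad; initial bearing θ = 1.7628 rad.
sin φ₂ = sin φ₁ cos δ + cos φ₁ sin δ cos θ = (-0.7615)(0.9747) + (0.6482)(0.2234)(-0.1908) = -0.7699, so φ₂ = -50.34°.
Δλ = atan2(sin θ sin δ cos φ₁, cos δ − sin φ₁ sin φ₂) = atan2(0.1421, 0.3885) = 20.098°.
λ₂ = -70.728° + 20.098° = -50.63°.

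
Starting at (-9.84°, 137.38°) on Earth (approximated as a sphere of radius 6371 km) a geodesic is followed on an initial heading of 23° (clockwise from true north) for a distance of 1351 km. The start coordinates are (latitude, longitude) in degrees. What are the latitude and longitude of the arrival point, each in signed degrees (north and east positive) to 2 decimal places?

1.36°, 142.10°

Angular distance δ = d/R = 1351/6371 = 0.21205 rad; initial bearing θ = 0.4014 rad.
sin φ₂ = sin φ₁ cos δ + cos φ₁ sin δ cos θ = (-0.1709)(0.9776) + (0.9853)(0.2105)(0.9205) = 0.0238, so φ₂ = 1.36°.
Δλ = atan2(sin θ sin δ cos φ₁, cos δ − sin φ₁ sin φ₂) = atan2(0.0810, 0.9817) = 4.718°.
λ₂ = 137.380° + 4.718° = 142.10°.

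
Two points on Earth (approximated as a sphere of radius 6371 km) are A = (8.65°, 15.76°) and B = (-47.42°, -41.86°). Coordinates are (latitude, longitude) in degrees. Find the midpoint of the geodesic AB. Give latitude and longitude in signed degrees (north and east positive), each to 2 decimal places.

-21.77°, -7.17°

The central angle between A and B is δ = 1.3207 rad.
With f = 0.5, the slerp weights are sin((1−f)δ)/sin δ = 0.6331 and sin(fδ)/sin δ = 0.6331.
Weighted sum of the unit vectors: (0.6331)·(0.9515,0.2685,0.1504) + (0.6331)·(0.5039,-0.4515,-0.7363) = (0.9214, -0.1159, -0.3710).
Converting back: φ = atan2(z, √(x²+y²)) = -21.77°, λ = atan2(y, x) = -7.17°.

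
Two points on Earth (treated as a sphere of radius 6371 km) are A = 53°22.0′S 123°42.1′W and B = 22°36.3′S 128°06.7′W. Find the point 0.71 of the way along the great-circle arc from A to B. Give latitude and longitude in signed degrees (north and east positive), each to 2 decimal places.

-31.54°, -127.18°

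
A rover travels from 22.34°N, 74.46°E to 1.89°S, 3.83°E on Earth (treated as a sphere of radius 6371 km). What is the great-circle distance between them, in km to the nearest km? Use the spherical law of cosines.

Let φ₁ = 0.3899 rad, φ₂ = -0.0330 rad, and Δλ = -1.2327 rad.
cos c = sin φ₁ sin φ₂ + cos φ₁ cos φ₂ cos Δλ = (0.3801)(-0.0330) + (0.9249)(0.9995)(0.3317) = 0.29407,
so c = arccos(0.29407) = 1.27231 rad.
Distance = R·c = 6371 × 1.2723 ≈ 8106 km.

8106 km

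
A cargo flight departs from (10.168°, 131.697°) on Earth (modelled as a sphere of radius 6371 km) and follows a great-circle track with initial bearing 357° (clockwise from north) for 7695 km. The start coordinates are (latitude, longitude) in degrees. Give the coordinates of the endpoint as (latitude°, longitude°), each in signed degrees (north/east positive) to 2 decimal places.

Angular distance δ = d/R = 7695/6371 = 1.20782 rad; initial bearing θ = 6.2308 rad.
sin φ₂ = sin φ₁ cos δ + cos φ₁ sin δ cos θ = (0.1765)(0.3551) + (0.9843)(0.9348)(0.9986) = 0.9816, so φ₂ = 78.99°.
Δλ = atan2(sin θ sin δ cos φ₁, cos δ − sin φ₁ sin φ₂) = atan2(-0.0482, 0.1818) = -14.838°.
λ₂ = 131.697° − 14.838° = 116.86°.

78.99°, 116.86°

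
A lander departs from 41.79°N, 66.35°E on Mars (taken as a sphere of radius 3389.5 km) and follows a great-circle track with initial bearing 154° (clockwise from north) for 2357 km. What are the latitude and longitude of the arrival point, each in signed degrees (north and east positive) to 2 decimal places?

Angular distance δ = d/R = 2357/3389.5 = 0.69538 rad; initial bearing θ = 2.6878 rad.
sin φ₂ = sin φ₁ cos δ + cos φ₁ sin δ cos θ = (0.6664)(0.7678) + (0.7456)(0.6407)(-0.8988) = 0.0823, so φ₂ = 4.72°.
Δλ = atan2(sin θ sin δ cos φ₁, cos δ − sin φ₁ sin φ₂) = atan2(0.2094, 0.7129) = 16.368°.
λ₂ = 66.350° + 16.368° = 82.72°.

4.72°, 82.72°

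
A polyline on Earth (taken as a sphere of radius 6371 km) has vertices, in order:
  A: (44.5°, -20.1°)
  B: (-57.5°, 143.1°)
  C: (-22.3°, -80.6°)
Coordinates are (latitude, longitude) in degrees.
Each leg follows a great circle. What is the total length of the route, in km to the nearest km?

Leg A→B: central angle 2.8508 rad, distance 18162.4 km.
Leg B→C: central angle 1.6102 rad, distance 10258.4 km.
Total: 18162.4 + 10258.4 ≈ 28421 km.

28421 km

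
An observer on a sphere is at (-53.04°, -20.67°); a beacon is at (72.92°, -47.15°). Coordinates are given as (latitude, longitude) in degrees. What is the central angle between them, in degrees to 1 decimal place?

Let φ₁ = -0.9257 rad, φ₂ = 1.2727 rad, and Δλ = -0.4622 rad.
Haversine: a = sin²(Δφ/2) + cos φ₁ cos φ₂ sin²(Δλ/2) = 0.7936 + (0.6013)(0.2937)(0.0525) = 0.80287.
Central angle c = 2·arcsin(√a) = 2.22150 rad.
So the angular separation is 127.3°.

127.3°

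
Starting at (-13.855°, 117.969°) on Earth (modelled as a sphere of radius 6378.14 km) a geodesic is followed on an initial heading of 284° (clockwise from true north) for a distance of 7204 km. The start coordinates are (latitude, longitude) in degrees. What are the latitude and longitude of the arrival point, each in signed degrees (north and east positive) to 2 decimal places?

6.32°, 56.00°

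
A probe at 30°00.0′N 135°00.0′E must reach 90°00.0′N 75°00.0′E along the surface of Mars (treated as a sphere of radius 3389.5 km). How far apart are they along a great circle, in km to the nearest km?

3549 km

With latitudes φ₁ = 30.000°, φ₂ = 90.000° and longitude difference Δλ = -60.000°:
Haversine: a = sin²(Δφ/2) + cos φ₁ cos φ₂ sin²(Δλ/2) = 0.2500 + (0.8660)(0.0000)(0.2500) = 0.25000.
Central angle c = 2·arcsin(√a) = 1.04720 rad.
Distance = R·c = 3389.5 × 1.0472 ≈ 3549 km.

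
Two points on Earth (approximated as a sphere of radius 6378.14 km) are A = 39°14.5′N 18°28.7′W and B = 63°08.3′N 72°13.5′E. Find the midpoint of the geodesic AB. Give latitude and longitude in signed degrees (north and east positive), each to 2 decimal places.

Central angle δ = 0.9764 rad. Interpolating on the sphere with fraction f = 0.5:
P = [sin((1−f)δ)·A + sin(fδ)·B] / sin δ = 0.5661·A + 0.5661·B in Cartesian coordinates,
giving P = (0.4939, 0.1046, 0.8632), i.e. latitude 59.68°, longitude 11.96°.

59.68°, 11.96°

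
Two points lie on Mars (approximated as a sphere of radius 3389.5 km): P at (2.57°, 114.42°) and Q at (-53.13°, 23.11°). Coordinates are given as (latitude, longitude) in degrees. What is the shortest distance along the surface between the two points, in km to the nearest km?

In radians: φ₁ = 0.0449, φ₂ = -0.9273, Δλ = -91.310° = -1.5937 rad.
Haversine: a = sin²(Δφ/2) + cos φ₁ cos φ₂ sin²(Δλ/2) = 0.2182 + (0.9990)(0.6000)(0.5114) = 0.52479.
Central angle c = 2·arcsin(√a) = 1.62039 rad.
Distance = R·c = 3389.5 × 1.6204 ≈ 5492 km.

5492 km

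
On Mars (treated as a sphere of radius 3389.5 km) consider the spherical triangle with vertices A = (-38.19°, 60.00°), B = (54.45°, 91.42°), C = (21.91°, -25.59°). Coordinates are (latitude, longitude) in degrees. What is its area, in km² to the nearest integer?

20749273 km²

Side lengths (central angles): a = 1.5121, b = 1.7463, c = 1.6841 rad; semiperimeter s = 2.4713.
By l'Huilier's theorem, tan(E/4) = √[tan(s/2) tan((s−a)/2) tan((s−b)/2) tan((s−c)/2)], giving spherical excess E = 1.8061 rad.
Area = E·R² = 1.8061 × (3389.5)² ≈ 20749273 km².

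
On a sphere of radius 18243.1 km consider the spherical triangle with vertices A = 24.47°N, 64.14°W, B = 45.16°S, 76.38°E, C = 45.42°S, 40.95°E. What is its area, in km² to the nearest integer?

28196727 km²

Side lengths (central angles): a = 0.4315, b = 2.0503, c = 2.4801 rad; semiperimeter s = 2.4810.
By l'Huilier's theorem, tan(E/4) = √[tan(s/2) tan((s−a)/2) tan((s−b)/2) tan((s−c)/2)], giving spherical excess E = 0.0847 rad.
Area = E·R² = 0.0847 × (18243.1)² ≈ 28196727 km².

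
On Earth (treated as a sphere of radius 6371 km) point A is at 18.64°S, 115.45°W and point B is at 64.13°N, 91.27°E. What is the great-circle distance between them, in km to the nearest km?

14574 km

With latitudes φ₁ = -18.640°, φ₂ = 64.130° and longitude difference Δλ = -153.280°:
cos c = sin φ₁ sin φ₂ + cos φ₁ cos φ₂ cos Δλ = (-0.3196)(0.8998) + (0.9475)(0.4363)(-0.8932) = -0.65688,
so c = arccos(-0.65688) = 2.28747 rad.
Distance = R·c = 6371 × 2.2875 ≈ 14574 km.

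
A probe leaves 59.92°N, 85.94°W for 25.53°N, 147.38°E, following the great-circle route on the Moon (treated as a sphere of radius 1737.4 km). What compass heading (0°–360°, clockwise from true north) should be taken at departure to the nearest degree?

313°

Δλ = -126.680° = -2.2110 rad.
y = sin Δλ · cos φ₂ = (-0.8020)(0.9024) = -0.7237
x = cos φ₁ sin φ₂ − sin φ₁ cos φ₂ cos Δλ = (0.5012)(0.4310) − (0.8653)(0.9024)(-0.5973) = 0.6824
θ = atan2(y, x) = -46.68°; adding 360° gives 313°.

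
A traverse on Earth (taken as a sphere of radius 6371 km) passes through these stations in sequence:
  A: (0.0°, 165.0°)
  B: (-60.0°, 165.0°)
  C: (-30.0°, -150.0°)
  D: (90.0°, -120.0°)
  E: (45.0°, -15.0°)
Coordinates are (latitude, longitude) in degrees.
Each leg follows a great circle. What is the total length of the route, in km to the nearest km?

29726 km

Leg A→B: central angle 1.0472 rad, distance 6671.7 km.
Leg B→C: central angle 0.7389 rad, distance 4707.6 km.
Leg C→D: central angle 2.0944 rad, distance 13343.4 km.
Leg D→E: central angle 0.7854 rad, distance 5003.8 km.
Total: 6671.7 + 4707.6 + 13343.4 + 5003.8 ≈ 29726 km.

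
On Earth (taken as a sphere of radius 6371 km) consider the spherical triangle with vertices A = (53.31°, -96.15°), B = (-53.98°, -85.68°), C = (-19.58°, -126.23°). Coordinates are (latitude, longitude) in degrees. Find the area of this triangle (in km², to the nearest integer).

26239685 km²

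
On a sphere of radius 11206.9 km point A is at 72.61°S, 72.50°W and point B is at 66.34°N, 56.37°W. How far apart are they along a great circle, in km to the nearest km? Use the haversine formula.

With latitudes φ₁ = -72.610°, φ₂ = 66.340° and longitude difference Δλ = 16.130°:
Haversine: a = sin²(Δφ/2) + cos φ₁ cos φ₂ sin²(Δλ/2) = 0.8771 + (0.2989)(0.4013)(0.0197) = 0.87943.
Central angle c = 2·arcsin(√a) = 2.43235 rad.
Distance = R·c = 11206.9 × 2.4324 ≈ 27259 km.

27259 km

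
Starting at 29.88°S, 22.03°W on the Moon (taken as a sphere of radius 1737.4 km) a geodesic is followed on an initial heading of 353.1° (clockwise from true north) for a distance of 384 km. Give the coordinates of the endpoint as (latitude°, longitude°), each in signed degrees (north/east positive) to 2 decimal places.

-17.30°, -23.61°

Angular distance δ = d/R = 384/1737.4 = 0.22102 rad; initial bearing θ = 6.1628 rad.
sin φ₂ = sin φ₁ cos δ + cos φ₁ sin δ cos θ = (-0.4982)(0.9757) + (0.8671)(0.2192)(0.9928) = -0.2974, so φ₂ = -17.30°.
Δλ = atan2(sin θ sin δ cos φ₁, cos δ − sin φ₁ sin φ₂) = atan2(-0.0228, 0.8275) = -1.581°.
λ₂ = -22.030° − 1.581° = -23.61°.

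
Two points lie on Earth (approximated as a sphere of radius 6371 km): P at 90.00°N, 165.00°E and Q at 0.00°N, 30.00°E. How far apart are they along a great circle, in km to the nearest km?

Let φ₁ = 1.5708 rad, φ₂ = 0.0000 rad, and Δλ = -2.3562 rad.
cos c = sin φ₁ sin φ₂ + cos φ₁ cos φ₂ cos Δλ = (1.0000)(0.0000) + (0.0000)(1.0000)(-0.7071) = 0.00000,
so c = arccos(0.00000) = 1.57080 rad.
Distance = R·c = 6371 × 1.5708 ≈ 10008 km.

10008 km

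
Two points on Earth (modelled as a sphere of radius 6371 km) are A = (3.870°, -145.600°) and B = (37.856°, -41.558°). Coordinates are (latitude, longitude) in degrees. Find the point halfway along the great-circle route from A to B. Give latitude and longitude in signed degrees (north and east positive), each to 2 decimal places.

31.49°, -102.06°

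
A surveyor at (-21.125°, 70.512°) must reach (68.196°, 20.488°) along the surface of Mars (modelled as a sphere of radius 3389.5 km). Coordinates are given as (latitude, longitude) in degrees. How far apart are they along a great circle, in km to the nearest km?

5705 km

Let φ₁ = -0.3687 rad, φ₂ = 1.1902 rad, and Δλ = -0.8731 rad.
Haversine: a = sin²(Δφ/2) + cos φ₁ cos φ₂ sin²(Δλ/2) = 0.4941 + (0.9328)(0.3714)(0.1788) = 0.55601.
Central angle c = 2·arcsin(√a) = 1.68306 rad.
Distance = R·c = 3389.5 × 1.6831 ≈ 5705 km.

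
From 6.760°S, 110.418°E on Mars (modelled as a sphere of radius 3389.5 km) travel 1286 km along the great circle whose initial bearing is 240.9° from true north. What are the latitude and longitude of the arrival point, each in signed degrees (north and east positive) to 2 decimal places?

Angular distance δ = d/R = 1286/3389.5 = 0.37941 rad; initial bearing θ = 4.2045 rad.
sin φ₂ = sin φ₁ cos δ + cos φ₁ sin δ cos θ = (-0.1177)(0.9289) + (0.9930)(0.3704)(-0.4863) = -0.2882, so φ₂ = -16.75°.
Δλ = atan2(sin θ sin δ cos φ₁, cos δ − sin φ₁ sin φ₂) = atan2(-0.3214, 0.8950) = -19.753°.
λ₂ = 110.418° − 19.753° = 90.67°.

-16.75°, 90.67°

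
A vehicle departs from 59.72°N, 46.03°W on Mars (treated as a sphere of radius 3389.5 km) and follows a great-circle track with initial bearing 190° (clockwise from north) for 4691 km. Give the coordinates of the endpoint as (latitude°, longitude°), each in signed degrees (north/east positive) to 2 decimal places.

-19.12°, -56.43°

Angular distance δ = d/R = 4691/3389.5 = 1.38398 rad; initial bearing θ = 3.3161 rad.
sin φ₂ = sin φ₁ cos δ + cos φ₁ sin δ cos θ = (0.8636)(0.1857) + (0.5042)(0.9826)(-0.9848) = -0.3275, so φ₂ = -19.12°.
Δλ = atan2(sin θ sin δ cos φ₁, cos δ − sin φ₁ sin φ₂) = atan2(-0.0860, 0.4686) = -10.404°.
λ₂ = -46.030° − 10.404° = -56.43°.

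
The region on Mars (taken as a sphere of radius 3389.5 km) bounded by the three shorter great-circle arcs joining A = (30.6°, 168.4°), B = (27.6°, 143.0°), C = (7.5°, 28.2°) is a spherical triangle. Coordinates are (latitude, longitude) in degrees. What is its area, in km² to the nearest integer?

4322619 km²

Side lengths (central angles): a = 1.8840, b = 2.2009, c = 0.3900 rad; semiperimeter s = 2.2374.
By l'Huilier's theorem, tan(E/4) = √[tan(s/2) tan((s−a)/2) tan((s−b)/2) tan((s−c)/2)], giving spherical excess E = 0.3762 rad.
Area = E·R² = 0.3762 × (3389.5)² ≈ 4322619 km².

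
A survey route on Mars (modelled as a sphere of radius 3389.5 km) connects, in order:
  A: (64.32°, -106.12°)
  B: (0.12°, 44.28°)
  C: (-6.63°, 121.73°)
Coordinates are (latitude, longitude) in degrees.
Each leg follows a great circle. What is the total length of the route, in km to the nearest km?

11214 km

Leg A→B: central angle 1.9551 rad, distance 6626.8 km.
Leg B→C: central angle 1.3535 rad, distance 4587.7 km.
Total: 6626.8 + 4587.7 ≈ 11214 km.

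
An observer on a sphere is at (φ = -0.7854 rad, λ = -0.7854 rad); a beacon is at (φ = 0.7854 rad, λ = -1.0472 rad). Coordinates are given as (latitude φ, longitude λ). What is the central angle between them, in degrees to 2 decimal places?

In radians: φ₁ = -0.7854, φ₂ = 0.7854, Δλ = -15.000° = -0.2618 rad.
cos c = sin φ₁ sin φ₂ + cos φ₁ cos φ₂ cos Δλ = (-0.7071)(0.7071) + (0.7071)(0.7071)(0.9659) = -0.01704,
so c = arccos(-0.01704) = 1.58784 rad.
So the angular separation is 90.98°.

90.98°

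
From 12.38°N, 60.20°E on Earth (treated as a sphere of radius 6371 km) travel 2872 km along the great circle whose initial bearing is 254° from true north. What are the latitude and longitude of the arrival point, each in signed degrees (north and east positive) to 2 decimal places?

Angular distance δ = d/R = 2872/6371 = 0.45079 rad; initial bearing θ = 4.4331 rad.
sin φ₂ = sin φ₁ cos δ + cos φ₁ sin δ cos θ = (0.2144)(0.9001) + (0.9767)(0.4357)(-0.2756) = 0.0757, so φ₂ = 4.34°.
Δλ = atan2(sin θ sin δ cos φ₁, cos δ − sin φ₁ sin φ₂) = atan2(-0.4091, 0.8839) = -24.835°.
λ₂ = 60.200° − 24.835° = 35.37°.

4.34°, 35.37°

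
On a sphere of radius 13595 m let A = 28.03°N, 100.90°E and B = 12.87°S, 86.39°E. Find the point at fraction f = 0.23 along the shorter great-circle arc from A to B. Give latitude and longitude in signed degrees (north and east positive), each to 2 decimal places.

18.69°, 97.17°

Central angle δ = 0.7548 rad. Interpolating on the sphere with fraction f = 0.23:
P = [sin((1−f)δ)·A + sin(fδ)·B] / sin δ = 0.8013·A + 0.2521·B in Cartesian coordinates,
giving P = (-0.1183, 0.9399, 0.3204), i.e. latitude 18.69°, longitude 97.17°.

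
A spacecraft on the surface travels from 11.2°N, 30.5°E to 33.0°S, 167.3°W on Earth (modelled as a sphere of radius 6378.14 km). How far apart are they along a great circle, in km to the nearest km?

In radians: φ₁ = 0.1955, φ₂ = -0.5760, Δλ = 162.200° = 2.8309 rad.
Haversine: a = sin²(Δφ/2) + cos φ₁ cos φ₂ sin²(Δλ/2) = 0.1415 + (0.9810)(0.8387)(0.9761) = 0.94455.
Central angle c = 2·arcsin(√a) = 2.66618 rad.
Distance = R·c = 6378.14 × 2.6662 ≈ 17005 km.

17005 km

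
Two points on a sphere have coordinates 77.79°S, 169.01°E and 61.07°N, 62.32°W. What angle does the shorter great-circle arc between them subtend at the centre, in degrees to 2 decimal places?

With latitudes φ₁ = -77.790°, φ₂ = 61.070° and longitude difference Δλ = 128.670°:
Haversine: a = sin²(Δφ/2) + cos φ₁ cos φ₂ sin²(Δλ/2) = 0.8766 + (0.2115)(0.4837)(0.8124) = 0.95967.
Central angle c = 2·arcsin(√a) = 2.73719 rad.
So the angular separation is 156.83°.

156.83°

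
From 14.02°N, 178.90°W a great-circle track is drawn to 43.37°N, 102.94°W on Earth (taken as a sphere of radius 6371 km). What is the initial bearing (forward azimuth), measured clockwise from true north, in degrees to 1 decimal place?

48.5°

Δλ = 75.960° = 1.3258 rad.
y = sin Δλ · cos φ₂ = (0.9701)(0.7269) = 0.7052
x = cos φ₁ sin φ₂ − sin φ₁ cos φ₂ cos Δλ = (0.9702)(0.6867) − (0.2423)(0.7269)(0.2426) = 0.6235
θ = atan2(y, x) = 48.52°, so the bearing is 48.5°.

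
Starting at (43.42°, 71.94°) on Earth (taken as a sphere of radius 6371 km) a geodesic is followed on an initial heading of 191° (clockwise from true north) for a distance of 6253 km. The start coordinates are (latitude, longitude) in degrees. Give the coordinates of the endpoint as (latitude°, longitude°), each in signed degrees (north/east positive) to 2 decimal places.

-12.16°, 62.60°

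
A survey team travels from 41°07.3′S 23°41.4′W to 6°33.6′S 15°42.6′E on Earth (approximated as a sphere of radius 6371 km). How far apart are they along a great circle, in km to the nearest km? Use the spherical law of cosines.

With latitudes φ₁ = -41.122°, φ₂ = -6.560° and longitude difference Δλ = 39.400°:
cos c = sin φ₁ sin φ₂ + cos φ₁ cos φ₂ cos Δλ = (-0.6577)(-0.1142) + (0.7533)(0.9935)(0.7727) = 0.65343,
so c = arccos(0.65343) = 0.85868 rad.
Distance = R·c = 6371 × 0.8587 ≈ 5471 km.

5471 km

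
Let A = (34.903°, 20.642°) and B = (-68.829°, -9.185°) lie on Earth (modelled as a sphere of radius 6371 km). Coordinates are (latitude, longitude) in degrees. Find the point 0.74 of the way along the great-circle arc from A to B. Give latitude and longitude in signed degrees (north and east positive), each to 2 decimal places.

-42.47°, 6.26°

The central angle between A and B is δ = 1.8511 rad.
With f = 0.74, the slerp weights are sin((1−f)δ)/sin δ = 0.4817 and sin(fδ)/sin δ = 1.0197.
Weighted sum of the unit vectors: (0.4817)·(0.7675,0.2891,0.5722) + (1.0197)·(0.3565,-0.0576,-0.9325) = (0.7332, 0.0805, -0.6752).
Converting back: φ = atan2(z, √(x²+y²)) = -42.47°, λ = atan2(y, x) = 6.26°.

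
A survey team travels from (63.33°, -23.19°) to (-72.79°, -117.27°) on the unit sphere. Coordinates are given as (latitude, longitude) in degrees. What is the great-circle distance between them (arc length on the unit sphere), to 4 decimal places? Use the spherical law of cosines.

2.6121

Let φ₁ = 1.1053 rad, φ₂ = -1.2704 rad, and Δλ = -1.6420 rad.
cos c = sin φ₁ sin φ₂ + cos φ₁ cos φ₂ cos Δλ = (0.8936)(-0.9552) + (0.4489)(0.2959)(-0.0711) = -0.86305,
so c = arccos(-0.86305) = 2.61206 rad.
On the unit sphere the arc length equals the central angle: 2.6121.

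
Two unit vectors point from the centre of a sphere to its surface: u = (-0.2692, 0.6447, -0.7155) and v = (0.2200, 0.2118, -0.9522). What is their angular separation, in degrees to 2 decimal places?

u·v = 0.7586; |u| = 1.0000, |v| = 1.0000.
cos θ = (u·v)/(|u||v|) = 0.7586, so θ = 40.66°.

40.66°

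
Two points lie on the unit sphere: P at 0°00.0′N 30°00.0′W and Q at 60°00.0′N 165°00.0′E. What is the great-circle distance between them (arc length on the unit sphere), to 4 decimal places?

Let φ₁ = 0.0000 rad, φ₂ = 1.0472 rad, and Δλ = -2.8798 rad.
cos c = sin φ₁ sin φ₂ + cos φ₁ cos φ₂ cos Δλ = (0.0000)(0.8660) + (1.0000)(0.5000)(-0.9659) = -0.48296,
so c = arccos(-0.48296) = 2.07483 rad.
On the unit sphere the arc length equals the central angle: 2.0748.

2.0748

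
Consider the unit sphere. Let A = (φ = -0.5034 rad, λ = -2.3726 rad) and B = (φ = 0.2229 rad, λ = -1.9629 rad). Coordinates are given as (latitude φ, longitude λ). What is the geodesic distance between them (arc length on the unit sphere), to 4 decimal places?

0.8272

In radians: φ₁ = -0.5034, φ₂ = 0.2229, Δλ = 23.474° = 0.4097 rad.
Haversine: a = sin²(Δφ/2) + cos φ₁ cos φ₂ sin²(Δλ/2) = 0.1262 + (0.8759)(0.9753)(0.0414) = 0.16153.
Central angle c = 2·arcsin(√a) = 0.82720 rad.
On the unit sphere the arc length equals the central angle: 0.8272.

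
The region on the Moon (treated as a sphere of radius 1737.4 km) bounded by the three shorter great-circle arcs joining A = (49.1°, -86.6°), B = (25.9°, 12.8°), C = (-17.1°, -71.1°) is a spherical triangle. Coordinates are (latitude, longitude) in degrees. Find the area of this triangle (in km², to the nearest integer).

Side lengths (central angles): a = 1.6079, b = 1.1802, c = 1.3346 rad; semiperimeter s = 2.0613.
By l'Huilier's theorem, tan(E/4) = √[tan(s/2) tan((s−a)/2) tan((s−b)/2) tan((s−c)/2)], giving spherical excess E = 1.0273 rad.
Area = E·R² = 1.0273 × (1737.4)² ≈ 3101084 km².

3101084 km²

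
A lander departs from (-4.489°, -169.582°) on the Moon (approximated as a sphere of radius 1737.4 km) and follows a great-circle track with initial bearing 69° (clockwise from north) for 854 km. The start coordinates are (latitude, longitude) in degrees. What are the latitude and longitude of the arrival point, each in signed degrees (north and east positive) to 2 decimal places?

Angular distance δ = d/R = 854/1737.4 = 0.49154 rad; initial bearing θ = 1.2043 rad.
sin φ₂ = sin φ₁ cos δ + cos φ₁ sin δ cos θ = (-0.0783)(0.8816) + (0.9969)(0.4720)(0.3584) = 0.0996, so φ₂ = 5.72°.
Δλ = atan2(sin θ sin δ cos φ₁, cos δ − sin φ₁ sin φ₂) = atan2(0.4393, 0.8894) = 26.285°.
λ₂ = -169.582° + 26.285° = -143.30°.

5.72°, -143.30°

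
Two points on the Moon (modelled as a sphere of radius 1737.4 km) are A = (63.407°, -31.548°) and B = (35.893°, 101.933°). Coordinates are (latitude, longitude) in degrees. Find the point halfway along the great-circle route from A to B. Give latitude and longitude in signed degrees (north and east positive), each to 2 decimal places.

Central angle δ = 1.2925 rad. Interpolating on the sphere with fraction f = 0.5:
P = [sin((1−f)δ)·A + sin(fδ)·B] / sin δ = 0.6263·A + 0.6263·B in Cartesian coordinates,
giving P = (0.1340, 0.3497, 0.9272), i.e. latitude 68.01°, longitude 69.03°.

68.01°, 69.03°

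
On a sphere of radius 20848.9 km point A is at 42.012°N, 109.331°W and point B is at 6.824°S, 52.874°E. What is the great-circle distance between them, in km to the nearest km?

51468 km

Let φ₁ = 0.7332 rad, φ₂ = -0.1191 rad, and Δλ = 2.8310 rad.
cos c = sin φ₁ sin φ₂ + cos φ₁ cos φ₂ cos Δλ = (0.6693)(-0.1188) + (0.7430)(0.9929)(-0.9522) = -0.78197,
so c = arccos(-0.78197) = 2.46862 rad.
Distance = R·c = 20848.9 × 2.4686 ≈ 51468 km.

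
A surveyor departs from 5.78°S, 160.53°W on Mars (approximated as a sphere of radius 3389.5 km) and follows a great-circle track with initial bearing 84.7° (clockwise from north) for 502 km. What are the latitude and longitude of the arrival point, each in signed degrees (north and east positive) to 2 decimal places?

Angular distance δ = d/R = 502/3389.5 = 0.14810 rad; initial bearing θ = 1.4783 rad.
sin φ₂ = sin φ₁ cos δ + cos φ₁ sin δ cos θ = (-0.1007)(0.9891) + (0.9949)(0.1476)(0.0924) = -0.0860, so φ₂ = -4.94°.
Δλ = atan2(sin θ sin δ cos φ₁, cos δ − sin φ₁ sin φ₂) = atan2(0.1462, 0.9804) = 8.481°.
λ₂ = -160.530° + 8.481° = -152.05°.

-4.94°, -152.05°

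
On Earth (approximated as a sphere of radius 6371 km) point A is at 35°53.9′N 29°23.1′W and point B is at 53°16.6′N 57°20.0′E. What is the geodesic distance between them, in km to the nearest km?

6689 km

Let φ₁ = 0.6265 rad, φ₂ = 0.9299 rad, and Δλ = 1.5135 rad.
cos c = sin φ₁ sin φ₂ + cos φ₁ cos φ₂ cos Δλ = (0.5863)(0.8015) + (0.8101)(0.5980)(0.0572) = 0.49771,
so c = arccos(0.49771) = 1.04985 rad.
Distance = R·c = 6371 × 1.0498 ≈ 6689 km.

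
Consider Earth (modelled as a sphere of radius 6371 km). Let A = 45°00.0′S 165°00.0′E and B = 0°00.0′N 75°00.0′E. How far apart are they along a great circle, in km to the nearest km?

10008 km

In radians: φ₁ = -0.7854, φ₂ = 0.0000, Δλ = -90.000° = -1.5708 rad.
cos c = sin φ₁ sin φ₂ + cos φ₁ cos φ₂ cos Δλ = (-0.7071)(0.0000) + (0.7071)(1.0000)(0.0000) = -0.00000,
so c = arccos(-0.00000) = 1.57080 rad.
Distance = R·c = 6371 × 1.5708 ≈ 10008 km.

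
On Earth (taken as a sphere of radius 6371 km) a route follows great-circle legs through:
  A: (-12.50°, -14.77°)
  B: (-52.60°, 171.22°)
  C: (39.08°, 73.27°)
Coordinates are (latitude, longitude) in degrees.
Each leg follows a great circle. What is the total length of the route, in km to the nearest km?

26594 km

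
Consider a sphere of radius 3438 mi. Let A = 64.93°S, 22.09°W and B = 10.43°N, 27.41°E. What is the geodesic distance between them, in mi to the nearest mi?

5033 mi

In radians: φ₁ = -1.1332, φ₂ = 0.1820, Δλ = 49.500° = 0.8639 rad.
Haversine: a = sin²(Δφ/2) + cos φ₁ cos φ₂ sin²(Δλ/2) = 0.3736 + (0.4237)(0.9835)(0.1753) = 0.44667.
Central angle c = 2·arcsin(√a) = 1.46393 rad.
Distance = R·c = 3438 × 1.4639 ≈ 5033 mi.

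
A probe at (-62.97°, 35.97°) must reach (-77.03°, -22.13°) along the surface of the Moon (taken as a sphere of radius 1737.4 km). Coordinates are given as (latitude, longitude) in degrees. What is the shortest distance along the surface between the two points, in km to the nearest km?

In radians: φ₁ = -1.0990, φ₂ = -1.3444, Δλ = -58.100° = -1.0140 rad.
Haversine: a = sin²(Δφ/2) + cos φ₁ cos φ₂ sin²(Δλ/2) = 0.0150 + (0.4545)(0.2244)(0.2358) = 0.03903.
Central angle c = 2·arcsin(√a) = 0.39773 rad.
Distance = R·c = 1737.4 × 0.3977 ≈ 691 km.

691 km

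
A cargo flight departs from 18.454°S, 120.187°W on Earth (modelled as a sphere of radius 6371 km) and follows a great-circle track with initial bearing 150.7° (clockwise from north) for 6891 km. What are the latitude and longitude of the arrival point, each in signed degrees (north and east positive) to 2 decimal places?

Angular distance δ = d/R = 6891/6371 = 1.08162 rad; initial bearing θ = 2.6302 rad.
sin φ₂ = sin φ₁ cos δ + cos φ₁ sin δ cos θ = (-0.3165)(0.4699) + (0.9486)(0.8827)(-0.8721) = -0.8790, so φ₂ = -61.52°.
Δλ = atan2(sin θ sin δ cos φ₁, cos δ − sin φ₁ sin φ₂) = atan2(0.4098, 0.1917) = 64.932°.
λ₂ = -120.187° + 64.932° = -55.25°.

-61.52°, -55.25°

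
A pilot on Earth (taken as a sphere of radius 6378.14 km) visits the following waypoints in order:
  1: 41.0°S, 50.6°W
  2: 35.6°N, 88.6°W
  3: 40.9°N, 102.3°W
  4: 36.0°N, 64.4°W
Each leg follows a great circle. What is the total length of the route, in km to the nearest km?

Leg 1→2: central angle 1.4690 rad, distance 9369.2 km.
Leg 2→3: central angle 0.2090 rad, distance 1333.0 km.
Leg 3→4: central angle 0.5209 rad, distance 3322.4 km.
Total: 9369.2 + 1333.0 + 3322.4 ≈ 14025 km.

14025 km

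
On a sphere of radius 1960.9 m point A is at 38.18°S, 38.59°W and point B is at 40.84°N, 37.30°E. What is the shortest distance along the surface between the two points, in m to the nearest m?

With latitudes φ₁ = -38.180°, φ₂ = 40.840° and longitude difference Δλ = 75.890°:
Haversine: a = sin²(Δφ/2) + cos φ₁ cos φ₂ sin²(Δλ/2) = 0.4048 + (0.7861)(0.7565)(0.3781) = 0.62963.
Central angle c = 2·arcsin(√a) = 1.83304 rad.
Distance = R·c = 1960.9 × 1.8330 ≈ 3594 m.

3594 m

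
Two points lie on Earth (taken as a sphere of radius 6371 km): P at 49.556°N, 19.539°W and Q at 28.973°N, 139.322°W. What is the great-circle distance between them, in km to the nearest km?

9454 km

With latitudes φ₁ = 49.556°, φ₂ = 28.973° and longitude difference Δλ = -119.783°:
Haversine: a = sin²(Δφ/2) + cos φ₁ cos φ₂ sin²(Δλ/2) = 0.0319 + (0.6487)(0.8748)(0.7484) = 0.45662.
Central angle c = 2·arcsin(√a) = 1.48394 rad.
Distance = R·c = 6371 × 1.4839 ≈ 9454 km.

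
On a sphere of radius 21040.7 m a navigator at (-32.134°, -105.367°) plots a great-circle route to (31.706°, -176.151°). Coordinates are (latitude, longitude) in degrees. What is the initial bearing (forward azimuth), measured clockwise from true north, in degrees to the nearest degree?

306°

Δλ = -70.784° = -1.2354 rad.
y = sin Δλ · cos φ₂ = (-0.9443)(0.8508) = -0.8034
x = cos φ₁ sin φ₂ − sin φ₁ cos φ₂ cos Δλ = (0.8468)(0.5256) − (-0.5319)(0.8508)(0.3291) = 0.5940
θ = atan2(y, x) = -53.52°; adding 360° gives 306°.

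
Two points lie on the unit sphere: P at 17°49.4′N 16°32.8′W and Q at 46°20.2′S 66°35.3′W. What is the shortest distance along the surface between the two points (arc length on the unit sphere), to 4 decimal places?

Let φ₁ = 0.3111 rad, φ₂ = -0.8087 rad, and Δλ = -0.8734 rad.
Haversine: a = sin²(Δφ/2) + cos φ₁ cos φ₂ sin²(Δλ/2) = 0.2821 + (0.9520)(0.6904)(0.1789) = 0.39965.
Central angle c = 2·arcsin(√a) = 1.36872 rad.
On the unit sphere the arc length equals the central angle: 1.3687.

1.3687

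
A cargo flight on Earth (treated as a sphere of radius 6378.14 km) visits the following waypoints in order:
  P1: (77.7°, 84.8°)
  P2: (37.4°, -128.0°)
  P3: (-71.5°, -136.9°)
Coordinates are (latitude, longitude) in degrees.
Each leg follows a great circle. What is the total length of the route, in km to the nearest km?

Leg P1→P2: central angle 1.1027 rad, distance 7033.2 km.
Leg P2→P3: central angle 1.9039 rad, distance 12143.2 km.
Total: 7033.2 + 12143.2 ≈ 19176 km.

19176 km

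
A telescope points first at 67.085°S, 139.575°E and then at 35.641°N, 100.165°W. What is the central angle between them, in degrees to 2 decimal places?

134.12°

In radians: φ₁ = -1.1709, φ₂ = 0.6221, Δλ = 120.260° = 2.0989 rad.
Haversine: a = sin²(Δφ/2) + cos φ₁ cos φ₂ sin²(Δλ/2) = 0.6101 + (0.3894)(0.8127)(0.7520) = 0.84809.
Central angle c = 2·arcsin(√a) = 2.34085 rad.
So the angular separation is 134.12°.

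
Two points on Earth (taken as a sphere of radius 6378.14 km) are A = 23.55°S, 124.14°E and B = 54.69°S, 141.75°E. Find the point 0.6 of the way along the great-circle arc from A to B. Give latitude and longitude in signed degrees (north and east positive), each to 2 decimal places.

The central angle between A and B is δ = 0.5898 rad.
With f = 0.6, the slerp weights are sin((1−f)δ)/sin δ = 0.4202 and sin(fδ)/sin δ = 0.6231.
Weighted sum of the unit vectors: (0.4202)·(-0.5145,0.7587,-0.3995) + (0.6231)·(-0.4539,0.3578,-0.8160) = (-0.4990, 0.5418, -0.6763).
Converting back: φ = atan2(z, √(x²+y²)) = -42.56°, λ = atan2(y, x) = 132.65°.

-42.56°, 132.65°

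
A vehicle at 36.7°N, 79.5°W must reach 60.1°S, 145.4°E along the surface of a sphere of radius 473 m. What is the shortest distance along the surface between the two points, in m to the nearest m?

1183 m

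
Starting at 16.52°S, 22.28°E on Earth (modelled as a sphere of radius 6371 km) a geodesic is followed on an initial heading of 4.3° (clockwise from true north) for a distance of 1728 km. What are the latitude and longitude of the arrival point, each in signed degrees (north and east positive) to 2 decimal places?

-1.02°, 23.43°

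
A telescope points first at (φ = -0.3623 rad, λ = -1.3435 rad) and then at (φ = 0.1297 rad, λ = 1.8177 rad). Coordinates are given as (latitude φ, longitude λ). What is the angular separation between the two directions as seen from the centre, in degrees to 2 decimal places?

166.63°

Let φ₁ = -0.3623 rad, φ₂ = 0.1297 rad, and Δλ = -3.1220 rad.
cos c = sin φ₁ sin φ₂ + cos φ₁ cos φ₂ cos Δλ = (-0.3544)(0.1293) + (0.9351)(0.9916)(-0.9998) = -0.97289,
so c = arccos(-0.97289) = 2.90822 rad.
So the angular separation is 166.63°.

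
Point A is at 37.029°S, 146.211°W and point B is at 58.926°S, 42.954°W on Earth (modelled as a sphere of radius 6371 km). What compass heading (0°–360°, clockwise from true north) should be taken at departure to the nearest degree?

146°

With φ₁ = -0.6463, φ₂ = -1.0285, Δλ = 1.8022 rad, the forward-azimuth formula gives
θ = atan2( sin Δλ cos φ₂ , cos φ₁ sin φ₂ − sin φ₁ cos φ₂ cos Δλ ) = atan2(0.5024, -0.7551) = 146.36°.
So the initial bearing is 146°.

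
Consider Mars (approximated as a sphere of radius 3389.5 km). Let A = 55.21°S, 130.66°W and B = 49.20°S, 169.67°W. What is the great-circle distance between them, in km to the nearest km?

1438 km

Let φ₁ = -0.9636 rad, φ₂ = -0.8587 rad, and Δλ = -0.6809 rad.
cos c = sin φ₁ sin φ₂ + cos φ₁ cos φ₂ cos Δλ = (-0.8212)(-0.7570) + (0.5706)(0.6534)(0.7770) = 0.91138,
so c = arccos(0.91138) = 0.42418 rad.
Distance = R·c = 3389.5 × 0.4242 ≈ 1438 km.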